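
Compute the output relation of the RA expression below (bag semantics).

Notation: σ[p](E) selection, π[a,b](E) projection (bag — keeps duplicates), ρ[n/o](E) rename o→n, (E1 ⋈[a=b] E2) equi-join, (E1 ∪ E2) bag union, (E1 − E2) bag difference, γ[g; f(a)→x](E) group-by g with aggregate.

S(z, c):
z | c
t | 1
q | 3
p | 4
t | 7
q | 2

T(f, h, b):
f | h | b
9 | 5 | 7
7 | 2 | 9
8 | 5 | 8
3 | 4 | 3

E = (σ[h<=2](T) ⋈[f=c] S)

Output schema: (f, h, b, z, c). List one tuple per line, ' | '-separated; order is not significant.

Row counts bottom-up:
  T → 4
  σ[h<=2](T) → 1
  S → 5
  (σ[h<=2](T) ⋈[f=c] S) → 1

== RESULT ==
f | h | b | z | c
7 | 2 | 9 | t | 7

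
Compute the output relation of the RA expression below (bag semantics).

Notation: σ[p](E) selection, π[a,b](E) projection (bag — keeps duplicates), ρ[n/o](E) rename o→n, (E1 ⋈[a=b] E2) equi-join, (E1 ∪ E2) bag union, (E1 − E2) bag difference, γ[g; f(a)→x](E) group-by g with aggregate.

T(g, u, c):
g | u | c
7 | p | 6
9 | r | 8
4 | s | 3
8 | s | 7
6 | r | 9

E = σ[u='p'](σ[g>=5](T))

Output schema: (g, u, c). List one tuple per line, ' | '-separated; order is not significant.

Row counts bottom-up:
  T → 5
  σ[g>=5](T) → 4
  σ[u='p'](σ[g>=5](T)) → 1

== RESULT ==
g | u | c
7 | p | 6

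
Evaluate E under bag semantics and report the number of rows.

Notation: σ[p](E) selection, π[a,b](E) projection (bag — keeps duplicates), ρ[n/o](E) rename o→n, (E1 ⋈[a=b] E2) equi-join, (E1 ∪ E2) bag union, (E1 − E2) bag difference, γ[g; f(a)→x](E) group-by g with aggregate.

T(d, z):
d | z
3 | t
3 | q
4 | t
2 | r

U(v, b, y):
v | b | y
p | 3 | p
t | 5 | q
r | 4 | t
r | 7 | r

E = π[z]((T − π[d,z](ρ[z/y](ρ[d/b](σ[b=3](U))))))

Per-node cardinality:
  T → 4
  U → 4
  σ[b=3](U) → 1
  ρ[d/b](σ[b=3](U)) → 1
  ρ[z/y](ρ[d/b](σ[b=3](U))) → 1
  π[d,z](ρ[z/y](ρ[d/b](σ[b=3](U)))) → 1
  (T − π[d,z](ρ[z/y](ρ[d/b](σ[b=3](U))))) → 4
  π[z]((T − π[d,z](ρ[z/y](ρ[d/b](σ[b=3](U)))))) → 4

|E| = 4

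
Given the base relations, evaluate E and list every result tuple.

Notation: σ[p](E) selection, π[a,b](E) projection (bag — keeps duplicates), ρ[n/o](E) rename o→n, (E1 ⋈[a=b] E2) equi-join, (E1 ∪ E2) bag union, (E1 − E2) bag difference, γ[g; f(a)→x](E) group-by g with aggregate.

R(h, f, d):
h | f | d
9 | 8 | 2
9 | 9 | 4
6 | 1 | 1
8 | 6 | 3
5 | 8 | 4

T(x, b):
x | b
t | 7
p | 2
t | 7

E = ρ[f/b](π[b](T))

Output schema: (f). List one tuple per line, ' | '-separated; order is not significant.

Subexpression sizes:
  T → 3
  π[b](T) → 3
  ρ[f/b](π[b](T)) → 3

== RESULT ==
f
2
7
7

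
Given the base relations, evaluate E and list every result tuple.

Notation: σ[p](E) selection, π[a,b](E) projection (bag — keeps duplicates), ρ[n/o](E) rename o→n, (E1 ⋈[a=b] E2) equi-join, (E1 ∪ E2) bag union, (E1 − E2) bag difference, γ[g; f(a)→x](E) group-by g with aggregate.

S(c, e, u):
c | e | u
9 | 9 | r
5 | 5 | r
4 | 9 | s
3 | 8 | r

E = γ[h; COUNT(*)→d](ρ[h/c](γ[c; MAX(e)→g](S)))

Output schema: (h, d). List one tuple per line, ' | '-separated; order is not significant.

Stepwise |·|:
  S → 4
  γ[c; MAX(e)→g](S) → 4
  ρ[h/c](γ[c; MAX(e)→g](S)) → 4
  γ[h; COUNT(*)→d](ρ[h/c](γ[c; MAX(e)→g](S))) → 4

== RESULT ==
h | d
3 | 1
4 | 1
5 | 1
9 | 1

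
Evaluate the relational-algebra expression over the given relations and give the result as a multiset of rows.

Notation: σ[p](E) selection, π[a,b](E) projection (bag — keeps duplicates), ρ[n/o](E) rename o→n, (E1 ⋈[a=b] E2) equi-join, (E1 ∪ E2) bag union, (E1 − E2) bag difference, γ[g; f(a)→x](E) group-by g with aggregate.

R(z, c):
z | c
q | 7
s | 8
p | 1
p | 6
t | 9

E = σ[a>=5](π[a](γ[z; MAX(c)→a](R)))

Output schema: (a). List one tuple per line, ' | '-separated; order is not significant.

Per-node cardinality:
  R → 5
  γ[z; MAX(c)→a](R) → 4
  π[a](γ[z; MAX(c)→a](R)) → 4
  σ[a>=5](π[a](γ[z; MAX(c)→a](R))) → 4

== RESULT ==
a
6
7
8
9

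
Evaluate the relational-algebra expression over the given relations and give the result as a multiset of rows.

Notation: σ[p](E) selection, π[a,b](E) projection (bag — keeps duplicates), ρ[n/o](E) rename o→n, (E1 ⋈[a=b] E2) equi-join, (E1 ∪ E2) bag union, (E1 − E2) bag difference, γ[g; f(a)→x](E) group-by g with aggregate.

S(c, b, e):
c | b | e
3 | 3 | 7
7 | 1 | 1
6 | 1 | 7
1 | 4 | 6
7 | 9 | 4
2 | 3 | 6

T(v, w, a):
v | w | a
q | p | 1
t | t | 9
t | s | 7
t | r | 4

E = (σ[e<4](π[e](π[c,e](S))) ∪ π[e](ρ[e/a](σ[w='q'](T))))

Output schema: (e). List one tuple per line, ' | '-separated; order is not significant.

Stepwise |·|:
  S → 6
  π[c,e](S) → 6
  π[e](π[c,e](S)) → 6
  σ[e<4](π[e](π[c,e](S))) → 1
  T → 4
  σ[w='q'](T) → 0
  ρ[e/a](σ[w='q'](T)) → 0
  π[e](ρ[e/a](σ[w='q'](T))) → 0
  (σ[e<4](π[e](π[c,e](S))) ∪ π[e](ρ[e/a](σ[w='q'](T)))) → 1

== RESULT ==
e
1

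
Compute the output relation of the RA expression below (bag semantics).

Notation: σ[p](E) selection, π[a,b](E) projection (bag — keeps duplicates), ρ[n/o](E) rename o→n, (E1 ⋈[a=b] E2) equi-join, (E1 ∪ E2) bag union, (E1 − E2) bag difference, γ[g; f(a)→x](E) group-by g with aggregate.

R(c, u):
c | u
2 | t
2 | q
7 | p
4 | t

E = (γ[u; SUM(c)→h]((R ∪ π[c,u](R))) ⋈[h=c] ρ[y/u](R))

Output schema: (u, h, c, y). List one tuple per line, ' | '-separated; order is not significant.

Subexpression sizes:
  R → 4
  R → 4
  π[c,u](R) → 4
  (R ∪ π[c,u](R)) → 8
  γ[u; SUM(c)→h]((R ∪ π[c,u](R))) → 3
  R → 4
  ρ[y/u](R) → 4
  (γ[u; SUM(c)→h]((R ∪ π[c,u](R))) ⋈[h=c] ρ[y/u](R)) → 1

== RESULT ==
u | h | c | y
q | 4 | 4 | t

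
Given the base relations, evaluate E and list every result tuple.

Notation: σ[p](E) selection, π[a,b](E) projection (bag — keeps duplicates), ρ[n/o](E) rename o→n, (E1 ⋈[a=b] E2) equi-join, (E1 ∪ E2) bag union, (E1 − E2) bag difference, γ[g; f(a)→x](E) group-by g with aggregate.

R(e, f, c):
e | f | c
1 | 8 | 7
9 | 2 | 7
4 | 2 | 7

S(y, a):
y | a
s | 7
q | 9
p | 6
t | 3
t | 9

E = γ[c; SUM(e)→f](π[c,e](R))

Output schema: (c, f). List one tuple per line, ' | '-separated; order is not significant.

Per-node cardinality:
  R → 3
  π[c,e](R) → 3
  γ[c; SUM(e)→f](π[c,e](R)) → 1

== RESULT ==
c | f
7 | 14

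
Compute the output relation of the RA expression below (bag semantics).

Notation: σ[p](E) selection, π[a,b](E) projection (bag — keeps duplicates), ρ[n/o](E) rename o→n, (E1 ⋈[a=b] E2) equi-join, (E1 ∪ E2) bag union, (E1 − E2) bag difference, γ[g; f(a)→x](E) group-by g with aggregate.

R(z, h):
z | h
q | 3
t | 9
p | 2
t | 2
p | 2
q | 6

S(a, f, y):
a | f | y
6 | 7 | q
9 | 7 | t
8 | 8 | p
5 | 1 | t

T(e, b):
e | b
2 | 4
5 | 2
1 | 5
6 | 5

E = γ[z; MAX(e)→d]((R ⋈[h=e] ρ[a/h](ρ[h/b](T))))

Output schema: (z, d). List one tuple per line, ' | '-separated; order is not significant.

Per-node cardinality:
  R → 6
  T → 4
  ρ[h/b](T) → 4
  ρ[a/h](ρ[h/b](T)) → 4
  (R ⋈[h=e] ρ[a/h](ρ[h/b](T))) → 4
  γ[z; MAX(e)→d]((R ⋈[h=e] ρ[a/h](ρ[h/b](T)))) → 3

== RESULT ==
z | d
p | 2
q | 6
t | 2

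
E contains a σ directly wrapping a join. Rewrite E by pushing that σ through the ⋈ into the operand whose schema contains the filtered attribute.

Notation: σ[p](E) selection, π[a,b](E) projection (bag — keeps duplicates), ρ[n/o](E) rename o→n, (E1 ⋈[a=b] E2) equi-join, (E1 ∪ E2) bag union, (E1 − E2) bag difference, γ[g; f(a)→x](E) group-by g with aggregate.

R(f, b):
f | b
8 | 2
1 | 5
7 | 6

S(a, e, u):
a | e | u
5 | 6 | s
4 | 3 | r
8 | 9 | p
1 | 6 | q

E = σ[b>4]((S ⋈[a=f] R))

σ filters on b, owned by the right side.
E' = (S ⋈[a=f] σ[b>4](R))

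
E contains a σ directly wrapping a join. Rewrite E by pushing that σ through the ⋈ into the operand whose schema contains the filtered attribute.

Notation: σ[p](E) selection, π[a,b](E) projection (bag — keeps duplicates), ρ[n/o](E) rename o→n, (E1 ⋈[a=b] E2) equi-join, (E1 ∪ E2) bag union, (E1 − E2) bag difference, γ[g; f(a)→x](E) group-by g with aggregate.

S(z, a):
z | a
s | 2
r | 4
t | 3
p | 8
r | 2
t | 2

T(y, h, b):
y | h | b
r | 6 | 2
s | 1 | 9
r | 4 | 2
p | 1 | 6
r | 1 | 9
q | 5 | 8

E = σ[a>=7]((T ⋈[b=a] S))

σ filters on a, owned by the right side.
E' = (T ⋈[b=a] σ[a>=7](S))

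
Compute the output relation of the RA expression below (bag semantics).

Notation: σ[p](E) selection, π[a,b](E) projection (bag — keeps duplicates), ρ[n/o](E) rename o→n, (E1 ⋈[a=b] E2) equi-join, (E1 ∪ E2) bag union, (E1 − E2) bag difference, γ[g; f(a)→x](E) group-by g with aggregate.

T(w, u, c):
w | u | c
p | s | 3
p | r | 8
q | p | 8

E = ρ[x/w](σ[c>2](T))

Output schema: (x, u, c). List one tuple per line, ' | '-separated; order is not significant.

Per-node cardinality:
  T → 3
  σ[c>2](T) → 3
  ρ[x/w](σ[c>2](T)) → 3

== RESULT ==
x | u | c
p | r | 8
p | s | 3
q | p | 8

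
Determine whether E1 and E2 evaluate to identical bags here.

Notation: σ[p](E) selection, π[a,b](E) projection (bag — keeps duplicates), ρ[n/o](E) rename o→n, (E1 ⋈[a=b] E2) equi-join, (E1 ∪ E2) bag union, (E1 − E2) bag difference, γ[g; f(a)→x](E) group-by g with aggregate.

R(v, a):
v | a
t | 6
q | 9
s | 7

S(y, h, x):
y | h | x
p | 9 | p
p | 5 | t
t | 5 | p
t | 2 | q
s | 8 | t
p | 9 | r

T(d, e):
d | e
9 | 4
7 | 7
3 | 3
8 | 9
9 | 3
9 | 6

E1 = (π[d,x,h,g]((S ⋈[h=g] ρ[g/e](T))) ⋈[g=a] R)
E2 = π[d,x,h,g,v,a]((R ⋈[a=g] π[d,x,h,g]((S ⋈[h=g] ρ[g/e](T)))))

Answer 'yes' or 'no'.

E1 subexpression sizes:
  S → 6
  T → 6
  ρ[g/e](T) → 6
  (S ⋈[h=g] ρ[g/e](T)) → 2
  π[d,x,h,g]((S ⋈[h=g] ρ[g/e](T))) → 2
  R → 3
  (π[d,x,h,g]((S ⋈[h=g] ρ[g/e](T))) ⋈[g=a] R) → 2
E2 subexpression sizes:
  R → 3
  S → 6
  T → 6
  ρ[g/e](T) → 6
  (S ⋈[h=g] ρ[g/e](T)) → 2
  π[d,x,h,g]((S ⋈[h=g] ρ[g/e](T))) → 2
  (R ⋈[a=g] π[d,x,h,g]((S ⋈[h=g] ρ[g/e](T)))) → 2
  π[d,x,h,g,v,a]((R ⋈[a=g] π[d,x,h,g]((S ⋈[h=g] ρ[g/e](T))))) → 2

E1 and E2 produce the same multiset:
d | x | h | g | v | a
8 | p | 9 | 9 | q | 9
8 | r | 9 | 9 | q | 9

yes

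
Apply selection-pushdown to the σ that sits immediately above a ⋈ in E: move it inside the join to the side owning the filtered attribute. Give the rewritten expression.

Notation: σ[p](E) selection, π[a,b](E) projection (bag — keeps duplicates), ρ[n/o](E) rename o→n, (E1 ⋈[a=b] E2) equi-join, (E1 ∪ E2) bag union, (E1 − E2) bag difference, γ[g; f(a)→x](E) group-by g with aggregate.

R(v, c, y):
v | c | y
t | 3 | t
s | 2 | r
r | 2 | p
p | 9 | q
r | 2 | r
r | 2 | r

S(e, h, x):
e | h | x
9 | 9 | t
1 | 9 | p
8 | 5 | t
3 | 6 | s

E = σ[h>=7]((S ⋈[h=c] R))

σ filters on h, owned by the left side.
E' = (σ[h>=7](S) ⋈[h=c] R)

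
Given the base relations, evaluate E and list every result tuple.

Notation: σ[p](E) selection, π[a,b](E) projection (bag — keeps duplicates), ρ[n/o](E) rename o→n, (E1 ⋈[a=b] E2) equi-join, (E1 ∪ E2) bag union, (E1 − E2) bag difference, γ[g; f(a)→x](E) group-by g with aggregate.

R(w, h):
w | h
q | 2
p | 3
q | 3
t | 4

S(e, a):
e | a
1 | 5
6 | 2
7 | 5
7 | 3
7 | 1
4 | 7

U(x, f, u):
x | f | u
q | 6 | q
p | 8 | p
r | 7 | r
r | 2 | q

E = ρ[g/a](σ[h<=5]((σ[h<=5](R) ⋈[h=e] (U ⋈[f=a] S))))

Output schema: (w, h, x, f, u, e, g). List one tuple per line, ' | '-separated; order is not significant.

Stepwise |·|:
  R → 4
  σ[h<=5](R) → 4
  U → 4
  S → 6
  (U ⋈[f=a] S) → 2
  (σ[h<=5](R) ⋈[h=e] (U ⋈[f=a] S)) → 1
  σ[h<=5]((σ[h<=5](R) ⋈[h=e] (U ⋈[f=a] S))) → 1
  ρ[g/a](σ[h<=5]((σ[h<=5](R) ⋈[h=e] (U ⋈[f=a] S)))) → 1

== RESULT ==
w | h | x | f | u | e | g
t | 4 | r | 7 | r | 4 | 7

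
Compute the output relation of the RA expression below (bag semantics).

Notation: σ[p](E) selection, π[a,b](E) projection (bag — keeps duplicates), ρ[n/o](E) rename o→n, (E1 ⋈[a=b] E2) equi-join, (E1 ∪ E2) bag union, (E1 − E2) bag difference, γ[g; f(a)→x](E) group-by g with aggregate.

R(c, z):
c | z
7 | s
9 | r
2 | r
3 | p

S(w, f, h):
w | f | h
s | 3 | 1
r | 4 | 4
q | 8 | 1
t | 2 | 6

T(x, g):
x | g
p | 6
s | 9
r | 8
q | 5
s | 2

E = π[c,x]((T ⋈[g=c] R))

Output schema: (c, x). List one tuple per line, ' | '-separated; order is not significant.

Row counts bottom-up:
  T → 5
  R → 4
  (T ⋈[g=c] R) → 2
  π[c,x]((T ⋈[g=c] R)) → 2

== RESULT ==
c | x
2 | s
9 | s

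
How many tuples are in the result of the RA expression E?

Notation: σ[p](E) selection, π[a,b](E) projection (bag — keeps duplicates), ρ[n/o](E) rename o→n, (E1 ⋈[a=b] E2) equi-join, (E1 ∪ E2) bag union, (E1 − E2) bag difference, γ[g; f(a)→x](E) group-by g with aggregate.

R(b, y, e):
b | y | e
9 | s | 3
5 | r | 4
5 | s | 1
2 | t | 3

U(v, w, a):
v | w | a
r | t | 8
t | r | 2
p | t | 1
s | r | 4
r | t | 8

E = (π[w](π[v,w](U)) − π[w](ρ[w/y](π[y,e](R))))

Subexpression sizes:
  U → 5
  π[v,w](U) → 5
  π[w](π[v,w](U)) → 5
  R → 4
  π[y,e](R) → 4
  ρ[w/y](π[y,e](R)) → 4
  π[w](ρ[w/y](π[y,e](R))) → 4
  (π[w](π[v,w](U)) − π[w](ρ[w/y](π[y,e](R)))) → 3

|E| = 3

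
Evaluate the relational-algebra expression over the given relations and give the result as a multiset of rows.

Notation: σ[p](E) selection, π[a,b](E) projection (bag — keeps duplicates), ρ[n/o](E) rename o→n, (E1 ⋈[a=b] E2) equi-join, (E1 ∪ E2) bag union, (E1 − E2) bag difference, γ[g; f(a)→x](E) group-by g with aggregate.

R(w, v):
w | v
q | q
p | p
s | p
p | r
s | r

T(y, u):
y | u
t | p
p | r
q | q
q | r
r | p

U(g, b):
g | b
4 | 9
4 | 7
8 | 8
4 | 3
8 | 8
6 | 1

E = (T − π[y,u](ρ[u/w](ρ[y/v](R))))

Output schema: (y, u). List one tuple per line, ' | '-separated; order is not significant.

Subexpression sizes:
  T → 5
  R → 5
  ρ[y/v](R) → 5
  ρ[u/w](ρ[y/v](R)) → 5
  π[y,u](ρ[u/w](ρ[y/v](R))) → 5
  (T − π[y,u](ρ[u/w](ρ[y/v](R)))) → 3

== RESULT ==
y | u
p | r
q | r
t | p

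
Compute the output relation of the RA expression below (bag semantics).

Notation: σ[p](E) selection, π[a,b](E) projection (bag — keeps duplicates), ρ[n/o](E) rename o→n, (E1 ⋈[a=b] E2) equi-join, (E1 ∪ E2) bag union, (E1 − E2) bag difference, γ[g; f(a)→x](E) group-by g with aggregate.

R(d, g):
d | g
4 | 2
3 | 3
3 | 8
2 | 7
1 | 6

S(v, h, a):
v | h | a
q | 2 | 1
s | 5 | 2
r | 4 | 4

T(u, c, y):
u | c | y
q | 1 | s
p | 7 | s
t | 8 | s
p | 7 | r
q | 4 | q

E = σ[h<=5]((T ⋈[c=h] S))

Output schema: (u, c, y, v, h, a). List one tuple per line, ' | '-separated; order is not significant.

Subexpression sizes:
  T → 5
  S → 3
  (T ⋈[c=h] S) → 1
  σ[h<=5]((T ⋈[c=h] S)) → 1

== RESULT ==
u | c | y | v | h | a
q | 4 | q | r | 4 | 4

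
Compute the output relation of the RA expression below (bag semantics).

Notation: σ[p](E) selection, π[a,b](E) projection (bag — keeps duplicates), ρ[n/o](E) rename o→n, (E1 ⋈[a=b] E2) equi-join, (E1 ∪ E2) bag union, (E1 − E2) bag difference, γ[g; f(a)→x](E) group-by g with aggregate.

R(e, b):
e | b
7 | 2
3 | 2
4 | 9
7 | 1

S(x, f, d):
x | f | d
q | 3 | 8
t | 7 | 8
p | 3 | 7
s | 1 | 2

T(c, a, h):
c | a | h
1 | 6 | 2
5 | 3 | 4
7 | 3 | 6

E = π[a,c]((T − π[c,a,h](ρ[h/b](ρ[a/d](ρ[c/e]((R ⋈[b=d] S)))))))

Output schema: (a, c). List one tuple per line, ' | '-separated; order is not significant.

Stepwise |·|:
  T → 3
  R → 4
  S → 4
  (R ⋈[b=d] S) → 2
  ρ[c/e]((R ⋈[b=d] S)) → 2
  ρ[a/d](ρ[c/e]((R ⋈[b=d] S))) → 2
  ρ[h/b](ρ[a/d](ρ[c/e]((R ⋈[b=d] S)))) → 2
  π[c,a,h](ρ[h/b](ρ[a/d](ρ[c/e]((R ⋈[b=d] S))))) → 2
  (T − π[c,a,h](ρ[h/b](ρ[a/d](ρ[c/e]((R ⋈[b=d] S)))))) → 3
  π[a,c]((T − π[c,a,h](ρ[h/b](ρ[a/d](ρ[c/e]((R ⋈[b=d] S))))))) → 3

== RESULT ==
a | c
3 | 5
3 | 7
6 | 1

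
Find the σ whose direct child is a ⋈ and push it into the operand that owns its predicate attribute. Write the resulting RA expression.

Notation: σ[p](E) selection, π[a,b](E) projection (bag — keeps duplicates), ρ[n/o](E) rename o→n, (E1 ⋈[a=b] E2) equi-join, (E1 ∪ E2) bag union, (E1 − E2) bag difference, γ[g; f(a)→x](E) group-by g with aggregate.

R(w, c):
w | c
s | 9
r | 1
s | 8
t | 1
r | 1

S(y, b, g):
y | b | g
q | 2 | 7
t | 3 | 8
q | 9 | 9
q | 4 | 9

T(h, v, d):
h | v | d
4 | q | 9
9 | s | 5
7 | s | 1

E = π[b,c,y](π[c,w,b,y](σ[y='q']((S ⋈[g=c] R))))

σ filters on y, owned by the left side.
E' = π[b,c,y](π[c,w,b,y]((σ[y='q'](S) ⋈[g=c] R)))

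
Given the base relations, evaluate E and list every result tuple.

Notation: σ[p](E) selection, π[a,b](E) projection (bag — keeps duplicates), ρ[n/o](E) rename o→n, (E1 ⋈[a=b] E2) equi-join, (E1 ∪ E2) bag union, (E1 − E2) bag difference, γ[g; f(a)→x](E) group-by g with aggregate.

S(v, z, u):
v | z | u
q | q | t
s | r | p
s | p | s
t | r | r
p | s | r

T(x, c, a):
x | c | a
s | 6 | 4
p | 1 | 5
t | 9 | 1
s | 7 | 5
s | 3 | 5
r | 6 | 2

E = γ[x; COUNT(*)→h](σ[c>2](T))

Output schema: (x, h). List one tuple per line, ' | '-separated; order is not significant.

Row counts bottom-up:
  T → 6
  σ[c>2](T) → 5
  γ[x; COUNT(*)→h](σ[c>2](T)) → 3

== RESULT ==
x | h
r | 1
s | 3
t | 1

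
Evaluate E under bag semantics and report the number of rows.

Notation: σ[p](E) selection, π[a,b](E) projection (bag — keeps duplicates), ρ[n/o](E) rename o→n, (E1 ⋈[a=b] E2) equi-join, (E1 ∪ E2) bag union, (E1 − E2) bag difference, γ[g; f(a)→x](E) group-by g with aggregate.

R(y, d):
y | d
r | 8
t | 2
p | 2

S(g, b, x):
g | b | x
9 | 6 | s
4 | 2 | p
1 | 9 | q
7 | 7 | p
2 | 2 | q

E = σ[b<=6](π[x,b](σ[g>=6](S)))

Subexpression sizes:
  S → 5
  σ[g>=6](S) → 2
  π[x,b](σ[g>=6](S)) → 2
  σ[b<=6](π[x,b](σ[g>=6](S))) → 1

|E| = 1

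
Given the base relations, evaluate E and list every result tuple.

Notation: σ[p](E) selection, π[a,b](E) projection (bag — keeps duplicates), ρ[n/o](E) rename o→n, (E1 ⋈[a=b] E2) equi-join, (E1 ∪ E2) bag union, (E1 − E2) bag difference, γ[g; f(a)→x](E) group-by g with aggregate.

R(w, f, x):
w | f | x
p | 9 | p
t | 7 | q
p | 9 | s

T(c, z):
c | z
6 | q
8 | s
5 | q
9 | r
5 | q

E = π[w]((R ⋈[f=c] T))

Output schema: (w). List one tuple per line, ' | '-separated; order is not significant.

Per-node cardinality:
  R → 3
  T → 5
  (R ⋈[f=c] T) → 2
  π[w]((R ⋈[f=c] T)) → 2

== RESULT ==
w
p
p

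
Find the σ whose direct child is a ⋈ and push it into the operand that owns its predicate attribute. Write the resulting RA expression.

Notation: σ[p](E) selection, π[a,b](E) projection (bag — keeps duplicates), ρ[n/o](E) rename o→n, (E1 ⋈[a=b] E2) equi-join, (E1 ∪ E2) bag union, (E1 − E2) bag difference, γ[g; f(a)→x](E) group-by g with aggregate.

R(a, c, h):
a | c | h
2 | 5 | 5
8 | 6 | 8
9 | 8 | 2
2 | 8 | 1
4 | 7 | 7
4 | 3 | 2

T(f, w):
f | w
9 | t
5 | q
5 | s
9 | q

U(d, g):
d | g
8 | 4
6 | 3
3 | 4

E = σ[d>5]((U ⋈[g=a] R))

σ filters on d, owned by the left side.
E' = (σ[d>5](U) ⋈[g=a] R)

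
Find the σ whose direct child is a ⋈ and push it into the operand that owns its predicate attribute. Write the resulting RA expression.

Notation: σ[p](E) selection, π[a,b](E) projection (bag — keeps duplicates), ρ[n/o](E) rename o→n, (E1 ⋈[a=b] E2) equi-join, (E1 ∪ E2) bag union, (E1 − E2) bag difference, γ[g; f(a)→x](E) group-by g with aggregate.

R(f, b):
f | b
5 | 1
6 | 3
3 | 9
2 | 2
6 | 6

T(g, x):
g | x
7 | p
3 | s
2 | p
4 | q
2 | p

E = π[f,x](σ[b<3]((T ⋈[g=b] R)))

σ filters on b, owned by the right side.
E' = π[f,x]((T ⋈[g=b] σ[b<3](R)))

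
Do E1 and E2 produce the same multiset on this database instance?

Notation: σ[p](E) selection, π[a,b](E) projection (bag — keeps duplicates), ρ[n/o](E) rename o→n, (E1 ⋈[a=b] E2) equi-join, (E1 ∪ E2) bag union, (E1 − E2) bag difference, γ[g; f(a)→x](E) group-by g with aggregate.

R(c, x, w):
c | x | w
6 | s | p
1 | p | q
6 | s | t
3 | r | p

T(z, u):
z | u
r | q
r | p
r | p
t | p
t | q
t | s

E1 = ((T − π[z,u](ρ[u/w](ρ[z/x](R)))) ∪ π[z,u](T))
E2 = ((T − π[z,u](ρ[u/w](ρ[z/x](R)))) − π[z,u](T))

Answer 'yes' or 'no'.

E1 stepwise |·|:
  T → 6
  R → 4
  ρ[z/x](R) → 4
  ρ[u/w](ρ[z/x](R)) → 4
  π[z,u](ρ[u/w](ρ[z/x](R))) → 4
  (T − π[z,u](ρ[u/w](ρ[z/x](R)))) → 5
  T → 6
  π[z,u](T) → 6
  ((T − π[z,u](ρ[u/w](ρ[z/x](R)))) ∪ π[z,u](T)) → 11
E2 stepwise |·|:
  T → 6
  R → 4
  ρ[z/x](R) → 4
  ρ[u/w](ρ[z/x](R)) → 4
  π[z,u](ρ[u/w](ρ[z/x](R))) → 4
  (T − π[z,u](ρ[u/w](ρ[z/x](R)))) → 5
  T → 6
  π[z,u](T) → 6
  ((T − π[z,u](ρ[u/w](ρ[z/x](R)))) − π[z,u](T)) → 0

E1 result:
z | u
r | p
r | p
r | p
r | q
r | q
t | p
t | p
t | q
t | q
t | s
t | s
E2 result:
z | u
(0 rows)
Witness: ('t', 'q') appears 2× in E1 but 0× in E2.

no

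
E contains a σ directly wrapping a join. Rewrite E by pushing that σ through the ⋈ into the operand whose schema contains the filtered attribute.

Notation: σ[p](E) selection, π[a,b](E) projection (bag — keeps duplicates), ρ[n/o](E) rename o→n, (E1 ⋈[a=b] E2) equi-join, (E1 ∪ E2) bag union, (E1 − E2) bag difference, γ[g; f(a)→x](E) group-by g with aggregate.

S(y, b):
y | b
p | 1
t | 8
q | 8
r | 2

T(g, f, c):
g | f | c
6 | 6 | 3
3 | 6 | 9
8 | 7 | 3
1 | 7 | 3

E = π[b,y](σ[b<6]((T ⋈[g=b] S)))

σ filters on b, owned by the right side.
E' = π[b,y]((T ⋈[g=b] σ[b<6](S)))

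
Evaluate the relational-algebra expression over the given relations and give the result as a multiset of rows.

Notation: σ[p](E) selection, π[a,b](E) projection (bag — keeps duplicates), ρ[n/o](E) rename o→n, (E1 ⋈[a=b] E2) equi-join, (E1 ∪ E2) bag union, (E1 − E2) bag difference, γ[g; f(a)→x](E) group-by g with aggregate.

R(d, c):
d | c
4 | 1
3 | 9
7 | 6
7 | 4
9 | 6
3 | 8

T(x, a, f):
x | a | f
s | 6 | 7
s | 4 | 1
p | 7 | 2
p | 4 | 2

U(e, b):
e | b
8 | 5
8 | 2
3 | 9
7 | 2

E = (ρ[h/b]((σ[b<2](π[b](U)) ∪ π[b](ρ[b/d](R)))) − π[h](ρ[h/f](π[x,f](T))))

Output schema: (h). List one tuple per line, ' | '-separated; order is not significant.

Stepwise |·|:
  U → 4
  π[b](U) → 4
  σ[b<2](π[b](U)) → 0
  R → 6
  ρ[b/d](R) → 6
  π[b](ρ[b/d](R)) → 6
  (σ[b<2](π[b](U)) ∪ π[b](ρ[b/d](R))) → 6
  ρ[h/b]((σ[b<2](π[b](U)) ∪ π[b](ρ[b/d](R)))) → 6
  T → 4
  π[x,f](T) → 4
  ρ[h/f](π[x,f](T)) → 4
  π[h](ρ[h/f](π[x,f](T))) → 4
  (ρ[h/b]((σ[b<2](π[b](U)) ∪ π[b](ρ[b/d](R)))) − π[h](ρ[h/f](π[x,f](T)))) → 5

== RESULT ==
h
3
3
4
7
9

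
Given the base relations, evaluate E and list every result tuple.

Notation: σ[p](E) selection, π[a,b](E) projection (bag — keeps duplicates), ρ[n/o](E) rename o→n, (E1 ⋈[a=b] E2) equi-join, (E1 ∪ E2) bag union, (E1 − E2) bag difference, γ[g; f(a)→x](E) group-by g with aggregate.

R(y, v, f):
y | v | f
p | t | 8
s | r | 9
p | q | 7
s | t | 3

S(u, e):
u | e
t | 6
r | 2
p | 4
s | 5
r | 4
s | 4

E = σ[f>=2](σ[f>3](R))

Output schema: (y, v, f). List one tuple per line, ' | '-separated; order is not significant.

Per-node cardinality:
  R → 4
  σ[f>3](R) → 3
  σ[f>=2](σ[f>3](R)) → 3

== RESULT ==
y | v | f
p | q | 7
p | t | 8
s | r | 9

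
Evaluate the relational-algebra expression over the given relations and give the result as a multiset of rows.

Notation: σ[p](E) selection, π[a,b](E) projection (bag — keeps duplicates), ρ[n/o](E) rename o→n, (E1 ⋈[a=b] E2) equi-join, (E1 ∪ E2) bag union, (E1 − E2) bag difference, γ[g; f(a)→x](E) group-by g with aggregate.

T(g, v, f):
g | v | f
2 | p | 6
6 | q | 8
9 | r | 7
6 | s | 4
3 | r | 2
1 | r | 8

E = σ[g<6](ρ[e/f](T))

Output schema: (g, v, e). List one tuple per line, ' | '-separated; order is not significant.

Subexpression sizes:
  T → 6
  ρ[e/f](T) → 6
  σ[g<6](ρ[e/f](T)) → 3

== RESULT ==
g | v | e
1 | r | 8
2 | p | 6
3 | r | 2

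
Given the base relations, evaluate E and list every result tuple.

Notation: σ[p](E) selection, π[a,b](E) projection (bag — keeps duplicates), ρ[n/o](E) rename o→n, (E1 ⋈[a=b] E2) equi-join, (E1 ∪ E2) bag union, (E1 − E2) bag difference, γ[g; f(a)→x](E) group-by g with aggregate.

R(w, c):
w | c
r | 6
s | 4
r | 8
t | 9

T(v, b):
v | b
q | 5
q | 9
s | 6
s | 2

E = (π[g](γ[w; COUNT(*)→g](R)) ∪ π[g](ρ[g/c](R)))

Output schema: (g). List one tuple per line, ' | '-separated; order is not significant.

Subexpression sizes:
  R → 4
  γ[w; COUNT(*)→g](R) → 3
  π[g](γ[w; COUNT(*)→g](R)) → 3
  R → 4
  ρ[g/c](R) → 4
  π[g](ρ[g/c](R)) → 4
  (π[g](γ[w; COUNT(*)→g](R)) ∪ π[g](ρ[g/c](R))) → 7

== RESULT ==
g
1
1
2
4
6
8
9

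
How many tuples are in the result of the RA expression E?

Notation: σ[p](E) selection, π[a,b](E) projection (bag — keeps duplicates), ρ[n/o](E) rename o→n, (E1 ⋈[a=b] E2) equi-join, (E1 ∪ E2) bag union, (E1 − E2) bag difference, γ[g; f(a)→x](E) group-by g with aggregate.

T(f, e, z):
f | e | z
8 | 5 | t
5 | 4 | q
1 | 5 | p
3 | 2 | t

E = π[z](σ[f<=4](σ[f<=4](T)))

Per-node cardinality:
  T → 4
  σ[f<=4](T) → 2
  σ[f<=4](σ[f<=4](T)) → 2
  π[z](σ[f<=4](σ[f<=4](T))) → 2

|E| = 2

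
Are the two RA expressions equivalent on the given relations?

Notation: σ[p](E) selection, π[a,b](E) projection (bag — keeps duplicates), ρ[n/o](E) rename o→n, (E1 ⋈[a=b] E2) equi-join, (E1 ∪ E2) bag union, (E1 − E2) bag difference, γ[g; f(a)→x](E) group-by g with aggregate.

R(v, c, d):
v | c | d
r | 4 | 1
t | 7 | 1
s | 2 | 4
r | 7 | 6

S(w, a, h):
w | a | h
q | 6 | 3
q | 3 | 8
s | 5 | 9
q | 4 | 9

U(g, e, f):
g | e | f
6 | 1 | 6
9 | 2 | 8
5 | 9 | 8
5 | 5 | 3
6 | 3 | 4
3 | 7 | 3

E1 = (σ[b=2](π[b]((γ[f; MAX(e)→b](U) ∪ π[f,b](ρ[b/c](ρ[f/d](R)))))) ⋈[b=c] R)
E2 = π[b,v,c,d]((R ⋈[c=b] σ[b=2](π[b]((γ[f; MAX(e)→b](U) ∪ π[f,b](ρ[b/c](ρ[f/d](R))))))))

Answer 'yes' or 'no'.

E1 row counts bottom-up:
  U → 6
  γ[f; MAX(e)→b](U) → 4
  R → 4
  ρ[f/d](R) → 4
  ρ[b/c](ρ[f/d](R)) → 4
  π[f,b](ρ[b/c](ρ[f/d](R))) → 4
  (γ[f; MAX(e)→b](U) ∪ π[f,b](ρ[b/c](ρ[f/d](R)))) → 8
  π[b]((γ[f; MAX(e)→b](U) ∪ π[f,b](ρ[b/c](ρ[f/d](R))))) → 8
  σ[b=2](π[b]((γ[f; MAX(e)→b](U) ∪ π[f,b](ρ[b/c](ρ[f/d](R)))))) → 1
  R → 4
  (σ[b=2](π[b]((γ[f; MAX(e)→b](U) ∪ π[f,b](ρ[b/c](ρ[f/d](R)))))) ⋈[b=c] R) → 1
E2 row counts bottom-up:
  R → 4
  U → 6
  γ[f; MAX(e)→b](U) → 4
  R → 4
  ρ[f/d](R) → 4
  ρ[b/c](ρ[f/d](R)) → 4
  π[f,b](ρ[b/c](ρ[f/d](R))) → 4
  (γ[f; MAX(e)→b](U) ∪ π[f,b](ρ[b/c](ρ[f/d](R)))) → 8
  π[b]((γ[f; MAX(e)→b](U) ∪ π[f,b](ρ[b/c](ρ[f/d](R))))) → 8
  σ[b=2](π[b]((γ[f; MAX(e)→b](U) ∪ π[f,b](ρ[b/c](ρ[f/d](R)))))) → 1
  (R ⋈[c=b] σ[b=2](π[b]((γ[f; MAX(e)→b](U) ∪ π[f,b](ρ[b/c](ρ[f/d](R))))))) → 1
  π[b,v,c,d]((R ⋈[c=b] σ[b=2](π[b]((γ[f; MAX(e)→b](U) ∪ π[f,b](ρ[b/c](ρ[f/d](R)))))))) → 1

E1 and E2 produce the same multiset:
b | v | c | d
2 | s | 2 | 4

yes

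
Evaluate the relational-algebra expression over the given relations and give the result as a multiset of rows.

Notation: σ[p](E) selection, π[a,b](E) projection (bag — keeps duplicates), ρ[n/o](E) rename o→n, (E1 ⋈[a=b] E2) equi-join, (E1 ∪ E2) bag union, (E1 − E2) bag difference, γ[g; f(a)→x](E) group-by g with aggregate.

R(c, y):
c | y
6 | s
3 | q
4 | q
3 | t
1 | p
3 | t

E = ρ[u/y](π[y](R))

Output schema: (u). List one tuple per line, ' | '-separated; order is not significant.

Row counts bottom-up:
  R → 6
  π[y](R) → 6
  ρ[u/y](π[y](R)) → 6

== RESULT ==
u
p
q
q
s
t
t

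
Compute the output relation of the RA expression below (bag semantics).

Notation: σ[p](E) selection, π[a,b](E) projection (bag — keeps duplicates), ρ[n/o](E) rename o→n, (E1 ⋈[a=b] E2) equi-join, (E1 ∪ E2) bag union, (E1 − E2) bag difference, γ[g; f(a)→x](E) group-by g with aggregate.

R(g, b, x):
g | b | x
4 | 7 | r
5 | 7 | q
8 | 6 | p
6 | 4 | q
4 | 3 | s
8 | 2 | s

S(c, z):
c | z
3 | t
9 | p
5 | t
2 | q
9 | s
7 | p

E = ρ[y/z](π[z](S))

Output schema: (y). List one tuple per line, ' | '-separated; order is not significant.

Subexpression sizes:
  S → 6
  π[z](S) → 6
  ρ[y/z](π[z](S)) → 6

== RESULT ==
y
p
p
q
s
t
t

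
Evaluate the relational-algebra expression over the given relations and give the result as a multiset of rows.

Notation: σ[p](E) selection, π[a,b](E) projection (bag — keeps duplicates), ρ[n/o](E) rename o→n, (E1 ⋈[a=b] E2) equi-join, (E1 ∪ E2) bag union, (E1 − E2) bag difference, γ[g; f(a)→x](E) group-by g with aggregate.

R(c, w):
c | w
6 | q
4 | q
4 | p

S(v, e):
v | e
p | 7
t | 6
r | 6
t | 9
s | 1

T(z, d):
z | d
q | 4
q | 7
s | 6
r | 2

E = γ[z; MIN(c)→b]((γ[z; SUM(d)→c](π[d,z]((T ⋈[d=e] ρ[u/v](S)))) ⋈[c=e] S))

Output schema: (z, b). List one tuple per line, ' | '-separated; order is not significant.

Subexpression sizes:
  T → 4
  S → 5
  ρ[u/v](S) → 5
  (T ⋈[d=e] ρ[u/v](S)) → 3
  π[d,z]((T ⋈[d=e] ρ[u/v](S))) → 3
  γ[z; SUM(d)→c](π[d,z]((T ⋈[d=e] ρ[u/v](S)))) → 2
  S → 5
  (γ[z; SUM(d)→c](π[d,z]((T ⋈[d=e] ρ[u/v](S)))) ⋈[c=e] S) → 1
  γ[z; MIN(c)→b]((γ[z; SUM(d)→c](π[d,z]((T ⋈[d=e] ρ[u/v](S)))) ⋈[c=e] S)) → 1

== RESULT ==
z | b
q | 7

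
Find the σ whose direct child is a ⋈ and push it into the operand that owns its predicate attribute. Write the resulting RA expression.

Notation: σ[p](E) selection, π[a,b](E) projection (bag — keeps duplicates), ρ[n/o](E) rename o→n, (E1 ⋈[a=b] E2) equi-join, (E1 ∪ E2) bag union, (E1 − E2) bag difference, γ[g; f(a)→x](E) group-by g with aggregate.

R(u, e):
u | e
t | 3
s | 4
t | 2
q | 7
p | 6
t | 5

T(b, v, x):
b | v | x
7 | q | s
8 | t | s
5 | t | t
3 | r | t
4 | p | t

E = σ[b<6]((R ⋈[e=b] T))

σ filters on b, owned by the right side.
E' = (R ⋈[e=b] σ[b<6](T))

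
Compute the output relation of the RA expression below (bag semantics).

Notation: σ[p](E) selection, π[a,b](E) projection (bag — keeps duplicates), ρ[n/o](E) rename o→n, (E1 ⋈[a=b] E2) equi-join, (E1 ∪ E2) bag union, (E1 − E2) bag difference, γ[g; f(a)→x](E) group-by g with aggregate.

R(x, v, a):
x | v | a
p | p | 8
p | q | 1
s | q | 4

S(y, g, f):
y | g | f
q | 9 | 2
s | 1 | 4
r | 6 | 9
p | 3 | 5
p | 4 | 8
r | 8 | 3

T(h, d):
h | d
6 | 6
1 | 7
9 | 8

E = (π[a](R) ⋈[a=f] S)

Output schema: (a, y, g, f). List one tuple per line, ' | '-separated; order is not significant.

Subexpression sizes:
  R → 3
  π[a](R) → 3
  S → 6
  (π[a](R) ⋈[a=f] S) → 2

== RESULT ==
a | y | g | f
4 | s | 1 | 4
8 | p | 4 | 8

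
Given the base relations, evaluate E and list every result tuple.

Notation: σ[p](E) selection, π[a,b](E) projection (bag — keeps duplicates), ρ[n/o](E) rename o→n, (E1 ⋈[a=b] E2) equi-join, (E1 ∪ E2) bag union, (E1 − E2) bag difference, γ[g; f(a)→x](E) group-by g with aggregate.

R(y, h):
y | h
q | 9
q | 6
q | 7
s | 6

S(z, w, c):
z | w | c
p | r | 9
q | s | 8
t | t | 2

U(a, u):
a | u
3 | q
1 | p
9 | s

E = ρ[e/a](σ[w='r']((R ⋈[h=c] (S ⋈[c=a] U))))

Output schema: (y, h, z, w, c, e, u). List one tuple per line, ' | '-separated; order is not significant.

Subexpression sizes:
  R → 4
  S → 3
  U → 3
  (S ⋈[c=a] U) → 1
  (R ⋈[h=c] (S ⋈[c=a] U)) → 1
  σ[w='r']((R ⋈[h=c] (S ⋈[c=a] U))) → 1
  ρ[e/a](σ[w='r']((R ⋈[h=c] (S ⋈[c=a] U)))) → 1

== RESULT ==
y | h | z | w | c | e | u
q | 9 | p | r | 9 | 9 | s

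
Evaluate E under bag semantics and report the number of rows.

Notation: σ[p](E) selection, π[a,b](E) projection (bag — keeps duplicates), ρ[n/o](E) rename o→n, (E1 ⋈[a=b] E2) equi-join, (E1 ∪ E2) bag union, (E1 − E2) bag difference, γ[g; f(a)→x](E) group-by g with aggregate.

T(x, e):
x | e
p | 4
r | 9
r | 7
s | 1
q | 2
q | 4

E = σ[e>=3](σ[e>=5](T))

Per-node cardinality:
  T → 6
  σ[e>=5](T) → 2
  σ[e>=3](σ[e>=5](T)) → 2

|E| = 2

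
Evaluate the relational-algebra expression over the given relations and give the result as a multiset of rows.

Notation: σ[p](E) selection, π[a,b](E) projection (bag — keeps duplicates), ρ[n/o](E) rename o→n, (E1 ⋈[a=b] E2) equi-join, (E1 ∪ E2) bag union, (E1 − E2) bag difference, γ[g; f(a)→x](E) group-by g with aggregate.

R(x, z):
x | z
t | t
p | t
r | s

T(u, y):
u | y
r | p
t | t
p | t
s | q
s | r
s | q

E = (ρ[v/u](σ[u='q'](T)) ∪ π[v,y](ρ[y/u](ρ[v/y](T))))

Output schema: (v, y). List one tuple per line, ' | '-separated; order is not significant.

Per-node cardinality:
  T → 6
  σ[u='q'](T) → 0
  ρ[v/u](σ[u='q'](T)) → 0
  T → 6
  ρ[v/y](T) → 6
  ρ[y/u](ρ[v/y](T)) → 6
  π[v,y](ρ[y/u](ρ[v/y](T))) → 6
  (ρ[v/u](σ[u='q'](T)) ∪ π[v,y](ρ[y/u](ρ[v/y](T)))) → 6

== RESULT ==
v | y
p | r
q | s
q | s
r | s
t | p
t | t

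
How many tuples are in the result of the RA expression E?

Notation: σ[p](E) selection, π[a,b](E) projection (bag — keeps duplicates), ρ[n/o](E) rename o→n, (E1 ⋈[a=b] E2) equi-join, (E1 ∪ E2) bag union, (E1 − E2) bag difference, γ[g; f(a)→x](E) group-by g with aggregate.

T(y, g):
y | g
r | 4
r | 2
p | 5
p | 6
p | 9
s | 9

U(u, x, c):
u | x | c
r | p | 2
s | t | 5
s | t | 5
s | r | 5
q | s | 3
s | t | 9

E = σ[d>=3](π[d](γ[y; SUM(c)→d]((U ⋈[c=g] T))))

Per-node cardinality:
  U → 6
  T → 6
  (U ⋈[c=g] T) → 6
  γ[y; SUM(c)→d]((U ⋈[c=g] T)) → 3
  π[d](γ[y; SUM(c)→d]((U ⋈[c=g] T))) → 3
  σ[d>=3](π[d](γ[y; SUM(c)→d]((U ⋈[c=g] T)))) → 2

|E| = 2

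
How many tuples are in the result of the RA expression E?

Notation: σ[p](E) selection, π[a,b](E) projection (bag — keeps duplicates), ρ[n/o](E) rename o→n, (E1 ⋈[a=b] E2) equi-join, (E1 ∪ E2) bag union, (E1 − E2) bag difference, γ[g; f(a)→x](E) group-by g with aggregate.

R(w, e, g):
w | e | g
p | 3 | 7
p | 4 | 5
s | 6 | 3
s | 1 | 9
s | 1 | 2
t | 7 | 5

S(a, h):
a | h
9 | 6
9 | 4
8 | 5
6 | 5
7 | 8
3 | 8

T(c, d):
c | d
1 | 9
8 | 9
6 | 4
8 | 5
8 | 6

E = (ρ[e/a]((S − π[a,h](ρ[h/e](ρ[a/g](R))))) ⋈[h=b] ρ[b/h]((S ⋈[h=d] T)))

Row counts bottom-up:
  S → 6
  R → 6
  ρ[a/g](R) → 6
  ρ[h/e](ρ[a/g](R)) → 6
  π[a,h](ρ[h/e](ρ[a/g](R))) → 6
  (S − π[a,h](ρ[h/e](ρ[a/g](R)))) → 6
  ρ[e/a]((S − π[a,h](ρ[h/e](ρ[a/g](R))))) → 6
  S → 6
  T → 5
  (S ⋈[h=d] T) → 4
  ρ[b/h]((S ⋈[h=d] T)) → 4
  (ρ[e/a]((S − π[a,h](ρ[h/e](ρ[a/g](R))))) ⋈[h=b] ρ[b/h]((S ⋈[h=d] T))) → 6

|E| = 6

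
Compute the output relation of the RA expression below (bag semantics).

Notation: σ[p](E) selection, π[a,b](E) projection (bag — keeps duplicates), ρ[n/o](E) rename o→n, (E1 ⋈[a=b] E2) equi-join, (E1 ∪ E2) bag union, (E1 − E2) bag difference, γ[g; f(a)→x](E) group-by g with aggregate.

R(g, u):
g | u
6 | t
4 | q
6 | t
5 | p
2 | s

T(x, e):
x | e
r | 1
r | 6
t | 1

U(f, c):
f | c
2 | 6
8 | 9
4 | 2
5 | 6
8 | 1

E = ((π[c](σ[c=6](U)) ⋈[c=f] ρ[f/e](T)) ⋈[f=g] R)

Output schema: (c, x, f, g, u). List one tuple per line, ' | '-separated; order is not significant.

Stepwise |·|:
  U → 5
  σ[c=6](U) → 2
  π[c](σ[c=6](U)) → 2
  T → 3
  ρ[f/e](T) → 3
  (π[c](σ[c=6](U)) ⋈[c=f] ρ[f/e](T)) → 2
  R → 5
  ((π[c](σ[c=6](U)) ⋈[c=f] ρ[f/e](T)) ⋈[f=g] R) → 4

== RESULT ==
c | x | f | g | u
6 | r | 6 | 6 | t
6 | r | 6 | 6 | t
6 | r | 6 | 6 | t
6 | r | 6 | 6 | t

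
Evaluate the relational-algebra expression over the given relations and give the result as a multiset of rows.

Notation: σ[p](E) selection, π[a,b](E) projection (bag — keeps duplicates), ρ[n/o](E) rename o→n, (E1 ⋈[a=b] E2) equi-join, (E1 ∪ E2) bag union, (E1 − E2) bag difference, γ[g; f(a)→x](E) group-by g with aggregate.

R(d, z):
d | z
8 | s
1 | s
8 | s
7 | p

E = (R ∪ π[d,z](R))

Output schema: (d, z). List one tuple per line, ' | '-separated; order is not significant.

Per-node cardinality:
  R → 4
  R → 4
  π[d,z](R) → 4
  (R ∪ π[d,z](R)) → 8

== RESULT ==
d | z
1 | s
1 | s
7 | p
7 | p
8 | s
8 | s
8 | s
8 | s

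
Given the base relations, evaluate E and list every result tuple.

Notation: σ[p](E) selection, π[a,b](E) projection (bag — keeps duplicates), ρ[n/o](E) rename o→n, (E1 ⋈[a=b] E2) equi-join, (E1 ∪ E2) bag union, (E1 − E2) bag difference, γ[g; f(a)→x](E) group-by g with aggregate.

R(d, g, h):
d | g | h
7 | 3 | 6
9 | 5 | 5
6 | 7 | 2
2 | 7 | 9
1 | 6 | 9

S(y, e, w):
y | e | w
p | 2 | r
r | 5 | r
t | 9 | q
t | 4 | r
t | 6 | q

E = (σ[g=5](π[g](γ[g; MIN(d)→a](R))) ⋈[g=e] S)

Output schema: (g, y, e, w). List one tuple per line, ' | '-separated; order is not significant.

Per-node cardinality:
  R → 5
  γ[g; MIN(d)→a](R) → 4
  π[g](γ[g; MIN(d)→a](R)) → 4
  σ[g=5](π[g](γ[g; MIN(d)→a](R))) → 1
  S → 5
  (σ[g=5](π[g](γ[g; MIN(d)→a](R))) ⋈[g=e] S) → 1

== RESULT ==
g | y | e | w
5 | r | 5 | r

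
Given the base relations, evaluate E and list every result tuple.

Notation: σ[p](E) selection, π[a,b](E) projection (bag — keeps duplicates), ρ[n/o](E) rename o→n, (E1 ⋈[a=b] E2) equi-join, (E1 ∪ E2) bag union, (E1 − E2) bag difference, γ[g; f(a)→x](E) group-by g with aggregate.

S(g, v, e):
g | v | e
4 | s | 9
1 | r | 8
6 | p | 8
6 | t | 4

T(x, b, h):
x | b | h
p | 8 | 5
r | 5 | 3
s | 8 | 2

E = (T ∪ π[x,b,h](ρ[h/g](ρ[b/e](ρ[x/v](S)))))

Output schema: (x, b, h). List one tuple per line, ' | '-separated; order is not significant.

Per-node cardinality:
  T → 3
  S → 4
  ρ[x/v](S) → 4
  ρ[b/e](ρ[x/v](S)) → 4
  ρ[h/g](ρ[b/e](ρ[x/v](S))) → 4
  π[x,b,h](ρ[h/g](ρ[b/e](ρ[x/v](S)))) → 4
  (T ∪ π[x,b,h](ρ[h/g](ρ[b/e](ρ[x/v](S))))) → 7

== RESULT ==
x | b | h
p | 8 | 5
p | 8 | 6
r | 5 | 3
r | 8 | 1
s | 8 | 2
s | 9 | 4
t | 4 | 6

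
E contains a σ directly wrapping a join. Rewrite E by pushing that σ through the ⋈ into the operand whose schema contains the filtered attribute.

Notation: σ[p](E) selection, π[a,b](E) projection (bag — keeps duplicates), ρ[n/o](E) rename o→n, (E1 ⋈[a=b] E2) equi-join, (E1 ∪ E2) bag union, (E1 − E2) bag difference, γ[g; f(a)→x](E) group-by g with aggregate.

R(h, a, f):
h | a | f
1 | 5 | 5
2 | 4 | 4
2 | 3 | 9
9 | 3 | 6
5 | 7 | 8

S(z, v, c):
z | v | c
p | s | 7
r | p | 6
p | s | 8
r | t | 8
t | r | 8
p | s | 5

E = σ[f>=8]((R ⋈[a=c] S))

σ filters on f, owned by the left side.
E' = (σ[f>=8](R) ⋈[a=c] S)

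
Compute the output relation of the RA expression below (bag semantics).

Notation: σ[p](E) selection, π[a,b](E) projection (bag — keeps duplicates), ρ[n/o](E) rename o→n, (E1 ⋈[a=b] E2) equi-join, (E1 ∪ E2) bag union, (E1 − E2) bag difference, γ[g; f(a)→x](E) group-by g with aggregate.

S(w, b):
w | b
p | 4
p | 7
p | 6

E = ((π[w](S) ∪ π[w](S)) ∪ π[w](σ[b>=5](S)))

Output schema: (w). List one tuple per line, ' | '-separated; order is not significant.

Stepwise |·|:
  S → 3
  π[w](S) → 3
  S → 3
  π[w](S) → 3
  (π[w](S) ∪ π[w](S)) → 6
  S → 3
  σ[b>=5](S) → 2
  π[w](σ[b>=5](S)) → 2
  ((π[w](S) ∪ π[w](S)) ∪ π[w](σ[b>=5](S))) → 8

== RESULT ==
w
p
p
p
p
p
p
p
p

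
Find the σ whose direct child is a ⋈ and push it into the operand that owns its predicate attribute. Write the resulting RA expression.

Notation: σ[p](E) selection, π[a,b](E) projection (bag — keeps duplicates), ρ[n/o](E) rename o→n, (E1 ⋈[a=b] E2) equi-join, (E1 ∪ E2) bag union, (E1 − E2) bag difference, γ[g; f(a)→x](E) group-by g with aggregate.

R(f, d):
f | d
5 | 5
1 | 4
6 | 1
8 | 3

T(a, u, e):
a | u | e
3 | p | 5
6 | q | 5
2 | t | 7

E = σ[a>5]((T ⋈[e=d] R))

σ filters on a, owned by the left side.
E' = (σ[a>5](T) ⋈[e=d] R)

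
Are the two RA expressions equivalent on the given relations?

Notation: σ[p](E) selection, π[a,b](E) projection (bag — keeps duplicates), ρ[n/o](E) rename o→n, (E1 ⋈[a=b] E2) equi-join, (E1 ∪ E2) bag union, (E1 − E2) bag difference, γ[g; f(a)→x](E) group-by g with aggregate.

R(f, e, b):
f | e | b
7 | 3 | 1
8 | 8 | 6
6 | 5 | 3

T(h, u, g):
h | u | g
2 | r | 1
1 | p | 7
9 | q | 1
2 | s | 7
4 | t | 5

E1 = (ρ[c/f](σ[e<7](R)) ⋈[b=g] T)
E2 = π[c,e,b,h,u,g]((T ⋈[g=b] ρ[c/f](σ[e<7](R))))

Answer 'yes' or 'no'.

E1 row counts bottom-up:
  R → 3
  σ[e<7](R) → 2
  ρ[c/f](σ[e<7](R)) → 2
  T → 5
  (ρ[c/f](σ[e<7](R)) ⋈[b=g] T) → 2
E2 row counts bottom-up:
  T → 5
  R → 3
  σ[e<7](R) → 2
  ρ[c/f](σ[e<7](R)) → 2
  (T ⋈[g=b] ρ[c/f](σ[e<7](R))) → 2
  π[c,e,b,h,u,g]((T ⋈[g=b] ρ[c/f](σ[e<7](R)))) → 2

E1 and E2 produce the same multiset:
c | e | b | h | u | g
7 | 3 | 1 | 2 | r | 1
7 | 3 | 1 | 9 | q | 1

yes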